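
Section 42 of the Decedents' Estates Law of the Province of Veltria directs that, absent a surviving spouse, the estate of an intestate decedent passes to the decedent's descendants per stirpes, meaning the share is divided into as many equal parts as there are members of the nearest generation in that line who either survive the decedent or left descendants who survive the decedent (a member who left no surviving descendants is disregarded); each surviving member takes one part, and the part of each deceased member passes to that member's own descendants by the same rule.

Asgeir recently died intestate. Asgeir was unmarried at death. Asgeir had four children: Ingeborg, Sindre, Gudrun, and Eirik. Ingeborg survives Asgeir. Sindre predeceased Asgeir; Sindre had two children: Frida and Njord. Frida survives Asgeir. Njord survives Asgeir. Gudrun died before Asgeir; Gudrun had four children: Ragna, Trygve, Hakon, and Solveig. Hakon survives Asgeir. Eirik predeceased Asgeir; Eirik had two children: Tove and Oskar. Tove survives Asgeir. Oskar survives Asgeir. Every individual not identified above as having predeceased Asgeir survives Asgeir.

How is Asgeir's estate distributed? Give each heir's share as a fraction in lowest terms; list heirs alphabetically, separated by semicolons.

Frida 1/8; Hakon 1/16; Ingeborg 1/4; Njord 1/8; Oskar 1/8; Ragna 1/16; Solveig 1/16; Tove 1/8; Trygve 1/16

There is no surviving spouse, so the entire estate passes to Asgeir's descendants per stirpes.
The estate is divided into 4 equal shares of 1/4 among Ingeborg, Sindre, Gudrun, Eirik.
Ingeborg is living and takes 1/4.
Sindre predeceased; the 1/4 allotted to Sindre's branch passes to Sindre's issue by representation.
The 1/4 is divided into 2 equal shares of 1/8 among Frida, Njord.
Frida is living and takes 1/8.
Njord is living and takes 1/8.
Gudrun predeceased; the 1/4 allotted to Gudrun's branch passes to Gudrun's issue by representation.
The 1/4 is divided into 4 equal shares of 1/16 among Ragna, Trygve, Hakon, Solveig.
Ragna is living and takes 1/16.
Trygve is living and takes 1/16.
Hakon is living and takes 1/16.
Solveig is living and takes 1/16.
Eirik predeceased; the 1/4 allotted to Eirik's branch passes to Eirik's issue by representation.
The 1/4 is divided into 2 equal shares of 1/8 among Tove, Oskar.
Tove is living and takes 1/8.
Oskar is living and takes 1/8.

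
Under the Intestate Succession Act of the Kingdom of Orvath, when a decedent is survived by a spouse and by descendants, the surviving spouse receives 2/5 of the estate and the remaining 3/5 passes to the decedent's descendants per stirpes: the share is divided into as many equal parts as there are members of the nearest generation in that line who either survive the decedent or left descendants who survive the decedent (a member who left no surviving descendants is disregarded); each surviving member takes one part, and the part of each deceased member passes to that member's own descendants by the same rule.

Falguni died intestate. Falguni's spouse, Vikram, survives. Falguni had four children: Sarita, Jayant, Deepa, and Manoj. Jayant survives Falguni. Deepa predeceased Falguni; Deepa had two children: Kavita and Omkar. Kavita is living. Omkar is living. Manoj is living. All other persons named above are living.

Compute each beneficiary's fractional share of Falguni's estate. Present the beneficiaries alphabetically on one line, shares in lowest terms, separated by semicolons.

Jayant 3/20; Kavita 3/40; Manoj 3/20; Omkar 3/40; Sarita 3/20; Vikram 2/5

Vikram, as surviving spouse, takes 2/5.
The remaining 3/5 passes to Falguni's descendants per stirpes.
The 3/5 is divided into 4 equal shares of 3/20 among Sarita, Jayant, Deepa, Manoj.
Sarita is living and takes 3/20.
Jayant is living and takes 3/20.
Deepa predeceased; the 3/20 allotted to Deepa's branch passes to Deepa's issue by representation.
The 3/20 is divided into 2 equal shares of 3/40 among Kavita, Omkar.
Kavita is living and takes 3/40.
Omkar is living and takes 3/40.
Manoj is living and takes 3/20.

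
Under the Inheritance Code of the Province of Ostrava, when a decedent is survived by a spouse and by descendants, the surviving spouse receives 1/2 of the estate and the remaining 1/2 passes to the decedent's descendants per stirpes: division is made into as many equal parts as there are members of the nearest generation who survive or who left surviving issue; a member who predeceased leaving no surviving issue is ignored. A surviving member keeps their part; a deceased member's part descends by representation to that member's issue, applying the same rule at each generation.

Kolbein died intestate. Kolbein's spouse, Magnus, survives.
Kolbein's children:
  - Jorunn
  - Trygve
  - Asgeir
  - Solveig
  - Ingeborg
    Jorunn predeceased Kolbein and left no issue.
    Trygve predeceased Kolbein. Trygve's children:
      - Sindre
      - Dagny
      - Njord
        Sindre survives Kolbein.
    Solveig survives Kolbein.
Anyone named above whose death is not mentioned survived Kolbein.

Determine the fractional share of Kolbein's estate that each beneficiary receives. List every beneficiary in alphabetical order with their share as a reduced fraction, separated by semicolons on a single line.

Magnus, as surviving spouse, takes 1/2.
The remaining 1/2 passes to Kolbein's descendants per stirpes.
Jorunn left no surviving issue, so that branch lapses and is disregarded.
The 1/2 is divided into 4 equal shares of 1/8 among Trygve, Asgeir, Solveig, Ingeborg.
Trygve predeceased; the 1/8 allotted to Trygve's branch passes to Trygve's issue by representation.
The 1/8 is divided into 3 equal shares of 1/24 among Sindre, Dagny, Njord.
Sindre is living and takes 1/24.
Dagny is living and takes 1/24.
Njord is living and takes 1/24.
Asgeir is living and takes 1/8.
Solveig is living and takes 1/8.
Ingeborg is living and takes 1/8.

Asgeir 1/8; Dagny 1/24; Ingeborg 1/8; Magnus 1/2; Njord 1/24; Sindre 1/24; Solveig 1/8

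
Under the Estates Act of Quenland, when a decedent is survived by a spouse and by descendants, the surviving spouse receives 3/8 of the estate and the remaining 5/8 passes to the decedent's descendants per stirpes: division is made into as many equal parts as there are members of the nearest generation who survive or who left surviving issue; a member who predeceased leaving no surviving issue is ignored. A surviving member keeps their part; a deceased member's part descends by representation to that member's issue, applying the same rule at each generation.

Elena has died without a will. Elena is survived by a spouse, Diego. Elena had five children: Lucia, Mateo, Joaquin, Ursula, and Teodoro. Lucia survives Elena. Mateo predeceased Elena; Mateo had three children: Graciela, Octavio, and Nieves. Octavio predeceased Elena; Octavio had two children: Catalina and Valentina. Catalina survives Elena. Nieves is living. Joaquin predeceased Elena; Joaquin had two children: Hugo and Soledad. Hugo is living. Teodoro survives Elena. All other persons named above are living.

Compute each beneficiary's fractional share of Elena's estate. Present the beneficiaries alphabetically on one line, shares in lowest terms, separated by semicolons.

Diego, as surviving spouse, takes 3/8.
The remaining 5/8 passes to Elena's descendants per stirpes.
The 5/8 is divided into 5 equal shares of 1/8 among Lucia, Mateo, Joaquin, Ursula, Teodoro.
Lucia is living and takes 1/8.
Mateo predeceased; the 1/8 allotted to Mateo's branch passes to Mateo's issue by representation.
The 1/8 is divided into 3 equal shares of 1/24 among Graciela, Octavio, Nieves.
Graciela is living and takes 1/24.
Octavio predeceased; the 1/24 allotted to Octavio's branch passes to Octavio's issue by representation.
The 1/24 is divided into 2 equal shares of 1/48 among Catalina, Valentina.
Catalina is living and takes 1/48.
Valentina is living and takes 1/48.
Nieves is living and takes 1/24.
Joaquin predeceased; the 1/8 allotted to Joaquin's branch passes to Joaquin's issue by representation.
The 1/8 is divided into 2 equal shares of 1/16 among Hugo, Soledad.
Hugo is living and takes 1/16.
Soledad is living and takes 1/16.
Ursula is living and takes 1/8.
Teodoro is living and takes 1/8.

Catalina 1/48; Diego 3/8; Graciela 1/24; Hugo 1/16; Lucia 1/8; Nieves 1/24; Soledad 1/16; Teodoro 1/8; Ursula 1/8; Valentina 1/48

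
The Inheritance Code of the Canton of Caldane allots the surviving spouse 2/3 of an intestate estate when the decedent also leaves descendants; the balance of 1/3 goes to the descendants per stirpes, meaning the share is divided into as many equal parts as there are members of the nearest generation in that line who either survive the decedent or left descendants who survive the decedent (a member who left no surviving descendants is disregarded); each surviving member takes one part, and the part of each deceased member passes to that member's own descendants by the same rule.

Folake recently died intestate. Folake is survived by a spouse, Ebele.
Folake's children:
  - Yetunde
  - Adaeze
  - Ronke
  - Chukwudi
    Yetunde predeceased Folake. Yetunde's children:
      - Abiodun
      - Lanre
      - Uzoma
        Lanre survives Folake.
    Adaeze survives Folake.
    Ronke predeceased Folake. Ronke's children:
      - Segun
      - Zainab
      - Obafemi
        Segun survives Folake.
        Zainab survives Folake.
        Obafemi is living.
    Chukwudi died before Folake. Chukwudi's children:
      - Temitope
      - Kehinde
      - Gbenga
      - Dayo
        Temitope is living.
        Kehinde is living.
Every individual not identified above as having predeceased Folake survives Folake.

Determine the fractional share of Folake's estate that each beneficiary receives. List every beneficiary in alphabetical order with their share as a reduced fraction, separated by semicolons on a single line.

Ebele, as surviving spouse, takes 2/3.
The remaining 1/3 passes to Folake's descendants per stirpes.
The 1/3 is divided into 4 equal shares of 1/12 among Yetunde, Adaeze, Ronke, Chukwudi.
Yetunde predeceased; the 1/12 allotted to Yetunde's branch passes to Yetunde's issue by representation.
The 1/12 is divided into 3 equal shares of 1/36 among Abiodun, Lanre, Uzoma.
Abiodun is living and takes 1/36.
Lanre is living and takes 1/36.
Uzoma is living and takes 1/36.
Adaeze is living and takes 1/12.
Ronke predeceased; the 1/12 allotted to Ronke's branch passes to Ronke's issue by representation.
The 1/12 is divided into 3 equal shares of 1/36 among Segun, Zainab, Obafemi.
Segun is living and takes 1/36.
Zainab is living and takes 1/36.
Obafemi is living and takes 1/36.
Chukwudi predeceased; the 1/12 allotted to Chukwudi's branch passes to Chukwudi's issue by representation.
The 1/12 is divided into 4 equal shares of 1/48 among Temitope, Kehinde, Gbenga, Dayo.
Temitope is living and takes 1/48.
Kehinde is living and takes 1/48.
Gbenga is living and takes 1/48.
Dayo is living and takes 1/48.

Abiodun 1/36; Adaeze 1/12; Dayo 1/48; Ebele 2/3; Gbenga 1/48; Kehinde 1/48; Lanre 1/36; Obafemi 1/36; Segun 1/36; Temitope 1/48; Uzoma 1/36; Zainab 1/36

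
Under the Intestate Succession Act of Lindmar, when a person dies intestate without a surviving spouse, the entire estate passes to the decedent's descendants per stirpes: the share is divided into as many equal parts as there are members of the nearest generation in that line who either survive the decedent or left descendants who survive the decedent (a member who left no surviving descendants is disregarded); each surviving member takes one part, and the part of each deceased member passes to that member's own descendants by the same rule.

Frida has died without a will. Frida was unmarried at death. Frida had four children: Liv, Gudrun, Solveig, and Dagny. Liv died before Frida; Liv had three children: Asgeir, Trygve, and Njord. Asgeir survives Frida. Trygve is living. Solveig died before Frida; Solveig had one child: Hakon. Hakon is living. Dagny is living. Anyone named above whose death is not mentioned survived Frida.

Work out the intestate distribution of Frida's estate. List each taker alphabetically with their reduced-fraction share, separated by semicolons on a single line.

There is no surviving spouse, so the entire estate passes to Frida's descendants per stirpes.
The estate is divided into 4 equal shares of 1/4 among Liv, Gudrun, Solveig, Dagny.
Liv predeceased; the 1/4 allotted to Liv's branch passes to Liv's issue by representation.
The 1/4 is divided into 3 equal shares of 1/12 among Asgeir, Trygve, Njord.
Asgeir is living and takes 1/12.
Trygve is living and takes 1/12.
Njord is living and takes 1/12.
Gudrun is living and takes 1/4.
Solveig predeceased; the 1/4 allotted to Solveig's branch passes to Solveig's issue by representation.
Hakon is the sole taker at this level and receives the full 1/4.
Dagny is living and takes 1/4.

Asgeir 1/12; Dagny 1/4; Gudrun 1/4; Hakon 1/4; Njord 1/12; Trygve 1/12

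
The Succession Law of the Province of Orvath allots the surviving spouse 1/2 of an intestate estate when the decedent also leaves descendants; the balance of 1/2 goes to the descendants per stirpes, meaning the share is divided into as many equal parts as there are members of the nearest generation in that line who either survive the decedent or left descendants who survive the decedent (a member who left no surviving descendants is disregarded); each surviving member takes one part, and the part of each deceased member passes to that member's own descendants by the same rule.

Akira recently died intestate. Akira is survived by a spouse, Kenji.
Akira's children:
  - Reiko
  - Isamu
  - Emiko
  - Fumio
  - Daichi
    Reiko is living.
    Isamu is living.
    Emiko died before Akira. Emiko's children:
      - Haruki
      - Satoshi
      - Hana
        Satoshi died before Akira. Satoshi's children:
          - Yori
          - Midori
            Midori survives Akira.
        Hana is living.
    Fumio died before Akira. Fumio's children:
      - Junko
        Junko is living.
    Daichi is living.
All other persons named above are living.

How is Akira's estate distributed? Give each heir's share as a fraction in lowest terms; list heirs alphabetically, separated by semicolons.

Kenji, as surviving spouse, takes 1/2.
The remaining 1/2 passes to Akira's descendants per stirpes.
The 1/2 is divided into 5 equal shares of 1/10 among Reiko, Isamu, Emiko, Fumio, Daichi.
Reiko is living and takes 1/10.
Isamu is living and takes 1/10.
Emiko predeceased; the 1/10 allotted to Emiko's branch passes to Emiko's issue by representation.
The 1/10 is divided into 3 equal shares of 1/30 among Haruki, Satoshi, Hana.
Haruki is living and takes 1/30.
Satoshi predeceased; the 1/30 allotted to Satoshi's branch passes to Satoshi's issue by representation.
The 1/30 is divided into 2 equal shares of 1/60 among Yori, Midori.
Yori is living and takes 1/60.
Midori is living and takes 1/60.
Hana is living and takes 1/30.
Fumio predeceased; the 1/10 allotted to Fumio's branch passes to Fumio's issue by representation.
Junko is the sole taker at this level and receives the full 1/10.
Daichi is living and takes 1/10.

Daichi 1/10; Hana 1/30; Haruki 1/30; Isamu 1/10; Junko 1/10; Kenji 1/2; Midori 1/60; Reiko 1/10; Yori 1/60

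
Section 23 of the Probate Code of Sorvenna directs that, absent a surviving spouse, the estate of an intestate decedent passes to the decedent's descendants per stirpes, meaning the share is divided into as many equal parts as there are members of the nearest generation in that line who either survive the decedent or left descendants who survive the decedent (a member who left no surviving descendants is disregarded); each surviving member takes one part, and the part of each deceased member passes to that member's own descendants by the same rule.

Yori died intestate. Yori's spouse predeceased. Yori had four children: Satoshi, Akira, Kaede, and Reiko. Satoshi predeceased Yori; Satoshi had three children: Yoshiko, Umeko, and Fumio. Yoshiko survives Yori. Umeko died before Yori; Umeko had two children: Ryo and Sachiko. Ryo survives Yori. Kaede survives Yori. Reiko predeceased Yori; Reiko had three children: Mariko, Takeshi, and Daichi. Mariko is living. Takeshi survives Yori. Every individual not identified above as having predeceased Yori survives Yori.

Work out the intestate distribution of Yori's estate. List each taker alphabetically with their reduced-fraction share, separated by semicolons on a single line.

Akira 1/4; Daichi 1/12; Fumio 1/12; Kaede 1/4; Mariko 1/12; Ryo 1/24; Sachiko 1/24; Takeshi 1/12; Yoshiko 1/12

There is no surviving spouse, so the entire estate passes to Yori's descendants per stirpes.
The estate is divided into 4 equal shares of 1/4 among Satoshi, Akira, Kaede, Reiko.
Satoshi predeceased; the 1/4 allotted to Satoshi's branch passes to Satoshi's issue by representation.
The 1/4 is divided into 3 equal shares of 1/12 among Yoshiko, Umeko, Fumio.
Yoshiko is living and takes 1/12.
Umeko predeceased; the 1/12 allotted to Umeko's branch passes to Umeko's issue by representation.
The 1/12 is divided into 2 equal shares of 1/24 among Ryo, Sachiko.
Ryo is living and takes 1/24.
Sachiko is living and takes 1/24.
Fumio is living and takes 1/12.
Akira is living and takes 1/4.
Kaede is living and takes 1/4.
Reiko predeceased; the 1/4 allotted to Reiko's branch passes to Reiko's issue by representation.
The 1/4 is divided into 3 equal shares of 1/12 among Mariko, Takeshi, Daichi.
Mariko is living and takes 1/12.
Takeshi is living and takes 1/12.
Daichi is living and takes 1/12.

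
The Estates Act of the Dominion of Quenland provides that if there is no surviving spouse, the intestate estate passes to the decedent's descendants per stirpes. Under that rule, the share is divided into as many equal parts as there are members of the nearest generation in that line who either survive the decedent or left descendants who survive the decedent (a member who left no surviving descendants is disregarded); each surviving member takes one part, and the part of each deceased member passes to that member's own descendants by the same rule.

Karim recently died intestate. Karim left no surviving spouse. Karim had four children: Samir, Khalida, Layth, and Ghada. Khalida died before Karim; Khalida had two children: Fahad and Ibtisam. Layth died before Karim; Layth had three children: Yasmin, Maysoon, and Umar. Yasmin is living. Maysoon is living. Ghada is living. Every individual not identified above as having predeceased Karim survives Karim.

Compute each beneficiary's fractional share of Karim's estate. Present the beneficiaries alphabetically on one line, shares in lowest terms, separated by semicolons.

There is no surviving spouse, so the entire estate passes to Karim's descendants per stirpes.
The estate is divided into 4 equal shares of 1/4 among Samir, Khalida, Layth, Ghada.
Samir is living and takes 1/4.
Khalida predeceased; the 1/4 allotted to Khalida's branch passes to Khalida's issue by representation.
The 1/4 is divided into 2 equal shares of 1/8 among Fahad, Ibtisam.
Fahad is living and takes 1/8.
Ibtisam is living and takes 1/8.
Layth predeceased; the 1/4 allotted to Layth's branch passes to Layth's issue by representation.
The 1/4 is divided into 3 equal shares of 1/12 among Yasmin, Maysoon, Umar.
Yasmin is living and takes 1/12.
Maysoon is living and takes 1/12.
Umar is living and takes 1/12.
Ghada is living and takes 1/4.

Fahad 1/8; Ghada 1/4; Ibtisam 1/8; Maysoon 1/12; Samir 1/4; Umar 1/12; Yasmin 1/12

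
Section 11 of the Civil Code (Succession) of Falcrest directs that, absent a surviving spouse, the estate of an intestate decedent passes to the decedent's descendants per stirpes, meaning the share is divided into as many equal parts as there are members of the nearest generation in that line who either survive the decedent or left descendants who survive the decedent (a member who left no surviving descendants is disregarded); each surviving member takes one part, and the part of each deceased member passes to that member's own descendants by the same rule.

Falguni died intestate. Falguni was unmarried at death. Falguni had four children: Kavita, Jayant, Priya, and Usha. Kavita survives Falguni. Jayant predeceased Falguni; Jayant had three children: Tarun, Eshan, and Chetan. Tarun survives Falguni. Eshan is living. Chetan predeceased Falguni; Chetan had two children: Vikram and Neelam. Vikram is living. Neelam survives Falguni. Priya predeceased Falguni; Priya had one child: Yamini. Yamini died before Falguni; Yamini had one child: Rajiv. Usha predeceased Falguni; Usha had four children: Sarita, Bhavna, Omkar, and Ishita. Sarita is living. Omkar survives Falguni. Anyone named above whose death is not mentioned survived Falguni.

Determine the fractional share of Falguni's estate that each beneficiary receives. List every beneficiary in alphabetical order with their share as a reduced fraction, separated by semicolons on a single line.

There is no surviving spouse, so the entire estate passes to Falguni's descendants per stirpes.
The estate is divided into 4 equal shares of 1/4 among Kavita, Jayant, Priya, Usha.
Kavita is living and takes 1/4.
Jayant predeceased; the 1/4 allotted to Jayant's branch passes to Jayant's issue by representation.
The 1/4 is divided into 3 equal shares of 1/12 among Tarun, Eshan, Chetan.
Tarun is living and takes 1/12.
Eshan is living and takes 1/12.
Chetan predeceased; the 1/12 allotted to Chetan's branch passes to Chetan's issue by representation.
The 1/12 is divided into 2 equal shares of 1/24 among Vikram, Neelam.
Vikram is living and takes 1/24.
Neelam is living and takes 1/24.
Priya predeceased; the 1/4 allotted to Priya's branch passes to Priya's issue by representation.
Yamini's line is the sole branch at this level, so the full 1/4 passes to Yamini's issue by representation.
Rajiv is the sole taker at this level and receives the full 1/4.
Usha predeceased; the 1/4 allotted to Usha's branch passes to Usha's issue by representation.
The 1/4 is divided into 4 equal shares of 1/16 among Sarita, Bhavna, Omkar, Ishita.
Sarita is living and takes 1/16.
Bhavna is living and takes 1/16.
Omkar is living and takes 1/16.
Ishita is living and takes 1/16.

Bhavna 1/16; Eshan 1/12; Ishita 1/16; Kavita 1/4; Neelam 1/24; Omkar 1/16; Rajiv 1/4; Sarita 1/16; Tarun 1/12; Vikram 1/24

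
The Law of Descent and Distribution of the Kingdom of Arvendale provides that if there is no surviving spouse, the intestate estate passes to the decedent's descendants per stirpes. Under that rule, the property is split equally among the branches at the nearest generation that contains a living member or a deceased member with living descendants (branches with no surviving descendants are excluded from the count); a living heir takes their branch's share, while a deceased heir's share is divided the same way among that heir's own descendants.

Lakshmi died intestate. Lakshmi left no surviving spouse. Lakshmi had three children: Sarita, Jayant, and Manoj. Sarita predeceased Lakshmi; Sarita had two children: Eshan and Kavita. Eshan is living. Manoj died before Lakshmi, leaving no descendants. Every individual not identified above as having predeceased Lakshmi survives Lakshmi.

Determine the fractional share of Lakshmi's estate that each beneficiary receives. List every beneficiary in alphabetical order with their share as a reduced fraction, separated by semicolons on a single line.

Eshan 1/4; Jayant 1/2; Kavita 1/4

There is no surviving spouse, so the entire estate passes to Lakshmi's descendants per stirpes.
Manoj left no surviving issue, so that branch lapses and is disregarded.
The estate is divided into 2 equal shares of 1/2 among Sarita, Jayant.
Sarita predeceased; the 1/2 allotted to Sarita's branch passes to Sarita's issue by representation.
The 1/2 is divided into 2 equal shares of 1/4 among Eshan, Kavita.
Eshan is living and takes 1/4.
Kavita is living and takes 1/4.
Jayant is living and takes 1/2.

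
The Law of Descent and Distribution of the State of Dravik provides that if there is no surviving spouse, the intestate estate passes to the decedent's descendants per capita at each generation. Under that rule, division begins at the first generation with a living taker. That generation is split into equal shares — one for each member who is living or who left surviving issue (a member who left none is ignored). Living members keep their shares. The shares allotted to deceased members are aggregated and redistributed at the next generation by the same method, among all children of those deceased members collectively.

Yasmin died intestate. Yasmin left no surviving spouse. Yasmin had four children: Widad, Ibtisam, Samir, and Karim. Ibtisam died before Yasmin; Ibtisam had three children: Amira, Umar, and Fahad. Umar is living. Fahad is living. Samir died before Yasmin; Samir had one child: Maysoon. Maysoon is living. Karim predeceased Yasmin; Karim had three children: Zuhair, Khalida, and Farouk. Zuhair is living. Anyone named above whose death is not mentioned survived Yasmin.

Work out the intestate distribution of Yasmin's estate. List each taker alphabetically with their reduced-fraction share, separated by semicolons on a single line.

There is no surviving spouse, so the entire estate passes to Yasmin's descendants per capita at each generation.
At generation 1 (Widad, Ibtisam, Samir, Karim) there are 4 shares of (1)/4 = 1/4 each.
Living: Widad — each takes 1/4.
Deceased: Ibtisam, Samir, and Karim. Their combined 3/4 is pooled and carried to generation 2.
At generation 2 (Amira, Umar, Fahad, Maysoon, Zuhair, Khalida, Farouk) there are 7 shares of (3/4)/7 = 3/28 each.
Living: Amira, Umar, Fahad, Maysoon, Zuhair, Khalida, and Farouk — each takes 3/28.

Amira 3/28; Fahad 3/28; Farouk 3/28; Khalida 3/28; Maysoon 3/28; Umar 3/28; Widad 1/4; Zuhair 3/28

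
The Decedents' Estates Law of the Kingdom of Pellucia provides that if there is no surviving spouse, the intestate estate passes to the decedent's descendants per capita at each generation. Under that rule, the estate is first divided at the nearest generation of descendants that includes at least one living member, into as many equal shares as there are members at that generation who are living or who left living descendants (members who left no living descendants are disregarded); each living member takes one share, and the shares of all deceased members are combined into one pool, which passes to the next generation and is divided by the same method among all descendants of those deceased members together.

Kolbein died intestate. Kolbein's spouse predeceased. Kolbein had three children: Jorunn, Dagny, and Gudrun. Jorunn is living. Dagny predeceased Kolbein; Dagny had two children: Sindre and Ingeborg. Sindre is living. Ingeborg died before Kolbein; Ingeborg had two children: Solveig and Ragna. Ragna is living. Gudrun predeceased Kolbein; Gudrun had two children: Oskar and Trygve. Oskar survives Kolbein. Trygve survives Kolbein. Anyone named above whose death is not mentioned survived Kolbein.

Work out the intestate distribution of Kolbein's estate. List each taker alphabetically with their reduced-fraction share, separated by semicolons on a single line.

Jorunn 1/3; Oskar 1/6; Ragna 1/12; Sindre 1/6; Solveig 1/12; Trygve 1/6

There is no surviving spouse, so the entire estate passes to Kolbein's descendants per capita at each generation.
At generation 1 (Jorunn, Dagny, Gudrun) there are 3 shares of (1)/3 = 1/3 each.
Living: Jorunn — each takes 1/3.
Deceased: Dagny and Gudrun. Their combined 2/3 is pooled and carried to generation 2.
At generation 2 (Sindre, Ingeborg, Oskar, Trygve) there are 4 shares of (2/3)/4 = 1/6 each.
Living: Sindre, Oskar, and Trygve — each takes 1/6.
Deceased: Ingeborg. That 1/6 share is carried to generation 3.
At generation 3 (Solveig, Ragna) there are 2 shares of (1/6)/2 = 1/12 each.
Living: Solveig and Ragna — each takes 1/12.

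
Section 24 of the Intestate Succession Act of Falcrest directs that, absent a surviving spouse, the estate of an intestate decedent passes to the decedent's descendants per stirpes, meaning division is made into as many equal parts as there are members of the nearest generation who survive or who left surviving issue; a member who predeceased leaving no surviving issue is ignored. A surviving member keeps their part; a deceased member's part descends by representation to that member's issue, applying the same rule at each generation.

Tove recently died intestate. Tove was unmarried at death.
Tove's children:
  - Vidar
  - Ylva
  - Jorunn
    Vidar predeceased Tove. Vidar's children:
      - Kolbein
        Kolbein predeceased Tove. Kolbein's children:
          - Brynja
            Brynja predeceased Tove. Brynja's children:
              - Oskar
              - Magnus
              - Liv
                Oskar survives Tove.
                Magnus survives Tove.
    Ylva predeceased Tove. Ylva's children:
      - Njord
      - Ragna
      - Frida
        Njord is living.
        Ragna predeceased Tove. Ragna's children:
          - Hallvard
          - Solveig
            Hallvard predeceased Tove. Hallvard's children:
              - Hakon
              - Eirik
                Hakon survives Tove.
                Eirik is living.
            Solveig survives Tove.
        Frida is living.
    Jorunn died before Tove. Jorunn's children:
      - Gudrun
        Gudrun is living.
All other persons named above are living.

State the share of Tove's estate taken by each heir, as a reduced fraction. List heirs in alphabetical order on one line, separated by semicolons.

There is no surviving spouse, so the entire estate passes to Tove's descendants per stirpes.
The estate is divided into 3 equal shares of 1/3 among Vidar, Ylva, Jorunn.
Vidar predeceased; the 1/3 allotted to Vidar's branch passes to Vidar's issue by representation.
Kolbein's line is the sole branch at this level, so the full 1/3 passes to Kolbein's issue by representation.
Brynja's line is the sole branch at this level, so the full 1/3 passes to Brynja's issue by representation.
The 1/3 is divided into 3 equal shares of 1/9 among Oskar, Magnus, Liv.
Oskar is living and takes 1/9.
Magnus is living and takes 1/9.
Liv is living and takes 1/9.
Ylva predeceased; the 1/3 allotted to Ylva's branch passes to Ylva's issue by representation.
The 1/3 is divided into 3 equal shares of 1/9 among Njord, Ragna, Frida.
Njord is living and takes 1/9.
Ragna predeceased; the 1/9 allotted to Ragna's branch passes to Ragna's issue by representation.
The 1/9 is divided into 2 equal shares of 1/18 among Hallvard, Solveig.
Hallvard predeceased; the 1/18 allotted to Hallvard's branch passes to Hallvard's issue by representation.
The 1/18 is divided into 2 equal shares of 1/36 among Hakon, Eirik.
Hakon is living and takes 1/36.
Eirik is living and takes 1/36.
Solveig is living and takes 1/18.
Frida is living and takes 1/9.
Jorunn predeceased; the 1/3 allotted to Jorunn's branch passes to Jorunn's issue by representation.
Gudrun is the sole taker at this level and receives the full 1/3.

Eirik 1/36; Frida 1/9; Gudrun 1/3; Hakon 1/36; Liv 1/9; Magnus 1/9; Njord 1/9; Oskar 1/9; Solveig 1/18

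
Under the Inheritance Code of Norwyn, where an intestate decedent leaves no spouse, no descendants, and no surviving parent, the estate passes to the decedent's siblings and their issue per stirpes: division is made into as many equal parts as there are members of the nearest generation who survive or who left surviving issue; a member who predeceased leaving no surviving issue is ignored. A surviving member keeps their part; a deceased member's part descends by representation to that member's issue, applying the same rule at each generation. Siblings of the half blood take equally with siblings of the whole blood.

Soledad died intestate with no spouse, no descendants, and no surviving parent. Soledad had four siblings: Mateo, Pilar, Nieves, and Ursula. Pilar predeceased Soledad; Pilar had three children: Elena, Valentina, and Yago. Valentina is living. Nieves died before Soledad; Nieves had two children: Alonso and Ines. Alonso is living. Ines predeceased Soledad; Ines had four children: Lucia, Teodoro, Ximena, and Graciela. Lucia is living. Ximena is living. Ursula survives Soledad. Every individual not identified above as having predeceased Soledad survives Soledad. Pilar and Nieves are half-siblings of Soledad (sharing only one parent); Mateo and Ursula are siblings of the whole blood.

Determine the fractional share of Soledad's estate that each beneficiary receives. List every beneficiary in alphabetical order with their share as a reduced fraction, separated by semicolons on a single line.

No spouse, descendants, or parent survives, so the estate passes to Soledad's siblings per stirpes.
Half-blood and whole-blood siblings take equally under the stated rule.
The estate is divided into 4 equal shares of 1/4 among Mateo, Pilar, Nieves, Ursula.
Mateo is living and takes 1/4.
Pilar predeceased; the 1/4 allotted to Pilar's branch passes to Pilar's issue by representation.
The 1/4 is divided into 3 equal shares of 1/12 among Elena, Valentina, Yago.
Elena is living and takes 1/12.
Valentina is living and takes 1/12.
Yago is living and takes 1/12.
Nieves predeceased; the 1/4 allotted to Nieves's branch passes to Nieves's issue by representation.
The 1/4 is divided into 2 equal shares of 1/8 among Alonso, Ines.
Alonso is living and takes 1/8.
Ines predeceased; the 1/8 allotted to Ines's branch passes to Ines's issue by representation.
The 1/8 is divided into 4 equal shares of 1/32 among Lucia, Teodoro, Ximena, Graciela.
Lucia is living and takes 1/32.
Teodoro is living and takes 1/32.
Ximena is living and takes 1/32.
Graciela is living and takes 1/32.
Ursula is living and takes 1/4.

Alonso 1/8; Elena 1/12; Graciela 1/32; Lucia 1/32; Mateo 1/4; Teodoro 1/32; Ursula 1/4; Valentina 1/12; Ximena 1/32; Yago 1/12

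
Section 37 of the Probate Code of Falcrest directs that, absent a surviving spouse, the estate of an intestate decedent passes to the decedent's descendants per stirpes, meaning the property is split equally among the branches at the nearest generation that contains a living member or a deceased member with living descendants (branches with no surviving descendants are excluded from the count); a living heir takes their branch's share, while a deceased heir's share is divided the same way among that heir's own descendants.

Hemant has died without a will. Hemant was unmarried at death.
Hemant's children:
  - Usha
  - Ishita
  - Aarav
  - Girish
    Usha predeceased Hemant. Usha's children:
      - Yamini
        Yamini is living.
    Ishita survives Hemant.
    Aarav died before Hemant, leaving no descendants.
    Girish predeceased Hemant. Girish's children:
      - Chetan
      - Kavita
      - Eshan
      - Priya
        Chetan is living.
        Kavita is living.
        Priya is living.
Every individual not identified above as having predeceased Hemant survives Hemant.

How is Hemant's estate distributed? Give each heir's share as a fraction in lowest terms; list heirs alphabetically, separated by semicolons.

There is no surviving spouse, so the entire estate passes to Hemant's descendants per stirpes.
Aarav left no surviving issue, so that branch lapses and is disregarded.
The estate is divided into 3 equal shares of 1/3 among Usha, Ishita, Girish.
Usha predeceased; the 1/3 allotted to Usha's branch passes to Usha's issue by representation.
Yamini is the sole taker at this level and receives the full 1/3.
Ishita is living and takes 1/3.
Girish predeceased; the 1/3 allotted to Girish's branch passes to Girish's issue by representation.
The 1/3 is divided into 4 equal shares of 1/12 among Chetan, Kavita, Eshan, Priya.
Chetan is living and takes 1/12.
Kavita is living and takes 1/12.
Eshan is living and takes 1/12.
Priya is living and takes 1/12.

Chetan 1/12; Eshan 1/12; Ishita 1/3; Kavita 1/12; Priya 1/12; Yamini 1/3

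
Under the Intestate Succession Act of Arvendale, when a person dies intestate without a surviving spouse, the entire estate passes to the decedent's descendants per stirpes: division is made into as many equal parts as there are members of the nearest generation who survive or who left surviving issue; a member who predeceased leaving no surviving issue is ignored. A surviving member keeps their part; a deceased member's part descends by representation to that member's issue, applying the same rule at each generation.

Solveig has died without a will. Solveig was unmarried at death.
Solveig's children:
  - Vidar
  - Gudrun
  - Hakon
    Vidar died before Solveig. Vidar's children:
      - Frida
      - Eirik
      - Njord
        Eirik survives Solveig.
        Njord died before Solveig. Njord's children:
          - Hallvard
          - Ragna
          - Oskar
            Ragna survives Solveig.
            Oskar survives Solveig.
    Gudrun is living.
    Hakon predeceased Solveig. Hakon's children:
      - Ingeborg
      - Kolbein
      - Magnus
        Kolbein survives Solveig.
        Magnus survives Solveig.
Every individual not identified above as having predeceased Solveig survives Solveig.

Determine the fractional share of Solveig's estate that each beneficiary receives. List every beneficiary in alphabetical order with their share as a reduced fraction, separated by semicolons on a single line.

There is no surviving spouse, so the entire estate passes to Solveig's descendants per stirpes.
The estate is divided into 3 equal shares of 1/3 among Vidar, Gudrun, Hakon.
Vidar predeceased; the 1/3 allotted to Vidar's branch passes to Vidar's issue by representation.
The 1/3 is divided into 3 equal shares of 1/9 among Frida, Eirik, Njord.
Frida is living and takes 1/9.
Eirik is living and takes 1/9.
Njord predeceased; the 1/9 allotted to Njord's branch passes to Njord's issue by representation.
The 1/9 is divided into 3 equal shares of 1/27 among Hallvard, Ragna, Oskar.
Hallvard is living and takes 1/27.
Ragna is living and takes 1/27.
Oskar is living and takes 1/27.
Gudrun is living and takes 1/3.
Hakon predeceased; the 1/3 allotted to Hakon's branch passes to Hakon's issue by representation.
The 1/3 is divided into 3 equal shares of 1/9 among Ingeborg, Kolbein, Magnus.
Ingeborg is living and takes 1/9.
Kolbein is living and takes 1/9.
Magnus is living and takes 1/9.

Eirik 1/9; Frida 1/9; Gudrun 1/3; Hallvard 1/27; Ingeborg 1/9; Kolbein 1/9; Magnus 1/9; Oskar 1/27; Ragna 1/27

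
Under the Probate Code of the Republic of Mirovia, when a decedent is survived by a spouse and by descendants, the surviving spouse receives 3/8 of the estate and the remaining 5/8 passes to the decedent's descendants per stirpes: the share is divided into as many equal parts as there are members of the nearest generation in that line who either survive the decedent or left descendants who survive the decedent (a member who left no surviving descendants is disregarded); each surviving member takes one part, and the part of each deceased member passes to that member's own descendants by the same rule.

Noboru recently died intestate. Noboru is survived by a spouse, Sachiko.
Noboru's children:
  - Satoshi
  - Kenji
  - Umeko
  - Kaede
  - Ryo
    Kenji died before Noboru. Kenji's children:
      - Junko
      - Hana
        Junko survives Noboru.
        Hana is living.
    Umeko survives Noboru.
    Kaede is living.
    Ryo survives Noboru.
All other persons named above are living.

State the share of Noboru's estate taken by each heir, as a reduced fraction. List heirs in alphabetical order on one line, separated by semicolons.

Sachiko, as surviving spouse, takes 3/8.
The remaining 5/8 passes to Noboru's descendants per stirpes.
The 5/8 is divided into 5 equal shares of 1/8 among Satoshi, Kenji, Umeko, Kaede, Ryo.
Satoshi is living and takes 1/8.
Kenji predeceased; the 1/8 allotted to Kenji's branch passes to Kenji's issue by representation.
The 1/8 is divided into 2 equal shares of 1/16 among Junko, Hana.
Junko is living and takes 1/16.
Hana is living and takes 1/16.
Umeko is living and takes 1/8.
Kaede is living and takes 1/8.
Ryo is living and takes 1/8.

Hana 1/16; Junko 1/16; Kaede 1/8; Ryo 1/8; Sachiko 3/8; Satoshi 1/8; Umeko 1/8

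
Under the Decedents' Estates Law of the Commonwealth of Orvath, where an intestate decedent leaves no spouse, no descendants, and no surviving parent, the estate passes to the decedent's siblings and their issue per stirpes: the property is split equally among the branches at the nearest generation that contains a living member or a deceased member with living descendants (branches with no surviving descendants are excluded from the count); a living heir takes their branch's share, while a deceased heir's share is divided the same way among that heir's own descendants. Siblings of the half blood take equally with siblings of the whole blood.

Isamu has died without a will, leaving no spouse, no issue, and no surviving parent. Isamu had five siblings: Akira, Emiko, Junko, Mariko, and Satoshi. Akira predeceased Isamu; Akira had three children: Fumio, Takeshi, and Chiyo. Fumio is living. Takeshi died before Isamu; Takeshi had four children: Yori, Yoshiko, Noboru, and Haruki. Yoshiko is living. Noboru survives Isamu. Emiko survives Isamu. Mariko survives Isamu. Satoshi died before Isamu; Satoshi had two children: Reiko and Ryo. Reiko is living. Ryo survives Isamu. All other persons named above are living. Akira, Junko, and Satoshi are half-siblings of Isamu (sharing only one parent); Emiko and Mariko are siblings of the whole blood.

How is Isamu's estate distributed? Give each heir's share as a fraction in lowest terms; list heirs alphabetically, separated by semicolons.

No spouse, descendants, or parent survives, so the estate passes to Isamu's siblings per stirpes.
Half-blood and whole-blood siblings take equally under the stated rule.
The estate is divided into 5 equal shares of 1/5 among Akira, Emiko, Junko, Mariko, Satoshi.
Akira predeceased; the 1/5 allotted to Akira's branch passes to Akira's issue by representation.
The 1/5 is divided into 3 equal shares of 1/15 among Fumio, Takeshi, Chiyo.
Fumio is living and takes 1/15.
Takeshi predeceased; the 1/15 allotted to Takeshi's branch passes to Takeshi's issue by representation.
The 1/15 is divided into 4 equal shares of 1/60 among Yori, Yoshiko, Noboru, Haruki.
Yori is living and takes 1/60.
Yoshiko is living and takes 1/60.
Noboru is living and takes 1/60.
Haruki is living and takes 1/60.
Chiyo is living and takes 1/15.
Emiko is living and takes 1/5.
Junko is living and takes 1/5.
Mariko is living and takes 1/5.
Satoshi predeceased; the 1/5 allotted to Satoshi's branch passes to Satoshi's issue by representation.
The 1/5 is divided into 2 equal shares of 1/10 among Reiko, Ryo.
Reiko is living and takes 1/10.
Ryo is living and takes 1/10.

Chiyo 1/15; Emiko 1/5; Fumio 1/15; Haruki 1/60; Junko 1/5; Mariko 1/5; Noboru 1/60; Reiko 1/10; Ryo 1/10; Yori 1/60; Yoshiko 1/60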